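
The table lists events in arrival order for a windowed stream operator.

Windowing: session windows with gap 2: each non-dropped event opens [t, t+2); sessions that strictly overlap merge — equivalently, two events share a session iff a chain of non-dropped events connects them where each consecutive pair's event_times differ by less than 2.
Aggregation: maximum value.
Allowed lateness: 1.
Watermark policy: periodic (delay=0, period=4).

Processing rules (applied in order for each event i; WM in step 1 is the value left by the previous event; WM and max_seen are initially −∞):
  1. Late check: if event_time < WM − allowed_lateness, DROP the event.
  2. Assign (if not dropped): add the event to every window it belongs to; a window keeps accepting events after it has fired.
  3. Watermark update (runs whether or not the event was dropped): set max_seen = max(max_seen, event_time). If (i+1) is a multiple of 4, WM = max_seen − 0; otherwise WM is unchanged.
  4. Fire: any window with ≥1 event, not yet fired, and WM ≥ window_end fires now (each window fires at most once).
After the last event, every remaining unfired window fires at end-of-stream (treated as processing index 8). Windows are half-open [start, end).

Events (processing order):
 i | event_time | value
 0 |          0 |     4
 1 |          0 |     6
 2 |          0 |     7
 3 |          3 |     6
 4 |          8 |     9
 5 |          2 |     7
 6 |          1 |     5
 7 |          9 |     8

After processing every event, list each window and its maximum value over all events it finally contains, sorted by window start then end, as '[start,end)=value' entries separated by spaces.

i=0 t=0 v=4: → [0,2); WM=−∞
i=1 t=0 v=6: → [0,2); WM=−∞
i=2 t=0 v=7: → [0,2); WM=−∞
i=3 t=3 v=6: → [3,5); WM=3
i=4 t=8 v=9: → [8,10); WM=3
i=5 t=2 v=7: → [2,5); WM=3
i=6 t=1 v=5: DROP (t<3-1); WM=3
i=7 t=9 v=8: → [8,11); WM=9

[0,2)=7 [2,5)=7 [8,11)=9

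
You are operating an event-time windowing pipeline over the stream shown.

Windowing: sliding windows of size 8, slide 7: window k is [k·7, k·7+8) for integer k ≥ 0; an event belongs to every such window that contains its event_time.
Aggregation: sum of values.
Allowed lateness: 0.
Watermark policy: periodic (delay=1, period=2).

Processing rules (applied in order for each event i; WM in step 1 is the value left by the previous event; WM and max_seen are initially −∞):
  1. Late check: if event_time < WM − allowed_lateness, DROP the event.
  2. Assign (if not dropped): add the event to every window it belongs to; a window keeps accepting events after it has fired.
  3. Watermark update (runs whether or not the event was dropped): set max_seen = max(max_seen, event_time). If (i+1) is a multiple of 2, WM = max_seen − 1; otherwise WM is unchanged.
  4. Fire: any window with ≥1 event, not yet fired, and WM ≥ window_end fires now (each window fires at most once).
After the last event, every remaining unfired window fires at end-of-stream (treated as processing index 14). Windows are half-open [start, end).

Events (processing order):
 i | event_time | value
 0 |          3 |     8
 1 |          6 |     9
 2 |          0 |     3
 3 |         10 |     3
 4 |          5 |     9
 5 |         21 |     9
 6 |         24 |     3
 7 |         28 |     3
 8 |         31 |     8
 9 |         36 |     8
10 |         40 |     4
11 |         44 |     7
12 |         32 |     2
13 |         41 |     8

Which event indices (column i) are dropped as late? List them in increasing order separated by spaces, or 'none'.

2 4 12 13

i=0 t=3 v=8: → [0,8); WM=−∞
i=1 t=6 v=9: → [0,8); WM=5
i=2 t=0 v=3: DROP (t<5-0); WM=5
i=3 t=10 v=3: → [7,15); WM=9; [0,8) fires=17
i=4 t=5 v=9: DROP (t<9-0); WM=9
i=5 t=21 v=9: → [21,29),[14,22); WM=20; [7,15) fires=3
i=6 t=24 v=3: → [21,29); WM=20
i=7 t=28 v=3: → [28,36),[21,29); WM=27; [14,22) fires=9
i=8 t=31 v=8: → [28,36); WM=27
i=9 t=36 v=8: → [35,43); WM=35; [21,29) fires=15
i=10 t=40 v=4: → [35,43); WM=35
i=11 t=44 v=7: → [42,50); WM=43; [28,36) fires=11 [35,43) fires=12
i=12 t=32 v=2: DROP (t<43-0); WM=43
i=13 t=41 v=8: DROP (t<43-0); WM=43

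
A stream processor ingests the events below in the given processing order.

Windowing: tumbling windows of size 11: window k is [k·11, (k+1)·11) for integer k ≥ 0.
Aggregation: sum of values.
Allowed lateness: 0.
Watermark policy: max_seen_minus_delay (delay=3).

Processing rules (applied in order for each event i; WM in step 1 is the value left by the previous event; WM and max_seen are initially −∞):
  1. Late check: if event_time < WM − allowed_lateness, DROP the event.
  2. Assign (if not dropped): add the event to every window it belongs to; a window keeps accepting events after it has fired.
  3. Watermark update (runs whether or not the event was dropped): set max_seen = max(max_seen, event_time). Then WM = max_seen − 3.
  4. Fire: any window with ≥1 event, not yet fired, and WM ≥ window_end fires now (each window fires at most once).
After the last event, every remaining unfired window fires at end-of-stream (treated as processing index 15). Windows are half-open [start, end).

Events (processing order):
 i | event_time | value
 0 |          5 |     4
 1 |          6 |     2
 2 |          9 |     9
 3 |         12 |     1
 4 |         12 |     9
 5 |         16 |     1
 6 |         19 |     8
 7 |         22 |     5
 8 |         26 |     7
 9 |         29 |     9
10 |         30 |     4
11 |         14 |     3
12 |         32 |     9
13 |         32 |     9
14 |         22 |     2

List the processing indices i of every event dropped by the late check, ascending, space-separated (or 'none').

11 14

i=0 t=5 v=4: → [0,11); WM=2
i=1 t=6 v=2: → [0,11); WM=3
i=2 t=9 v=9: → [0,11); WM=6
i=3 t=12 v=1: → [11,22); WM=9
i=4 t=12 v=9: → [11,22); WM=9
i=5 t=16 v=1: → [11,22); WM=13; [0,11) fires=15
i=6 t=19 v=8: → [11,22); WM=16
i=7 t=22 v=5: → [22,33); WM=19
i=8 t=26 v=7: → [22,33); WM=23; [11,22) fires=19
i=9 t=29 v=9: → [22,33); WM=26
i=10 t=30 v=4: → [22,33); WM=27
i=11 t=14 v=3: DROP (t<27-0); WM=27
i=12 t=32 v=9: → [22,33); WM=29
i=13 t=32 v=9: → [22,33); WM=29
i=14 t=22 v=2: DROP (t<29-0); WM=29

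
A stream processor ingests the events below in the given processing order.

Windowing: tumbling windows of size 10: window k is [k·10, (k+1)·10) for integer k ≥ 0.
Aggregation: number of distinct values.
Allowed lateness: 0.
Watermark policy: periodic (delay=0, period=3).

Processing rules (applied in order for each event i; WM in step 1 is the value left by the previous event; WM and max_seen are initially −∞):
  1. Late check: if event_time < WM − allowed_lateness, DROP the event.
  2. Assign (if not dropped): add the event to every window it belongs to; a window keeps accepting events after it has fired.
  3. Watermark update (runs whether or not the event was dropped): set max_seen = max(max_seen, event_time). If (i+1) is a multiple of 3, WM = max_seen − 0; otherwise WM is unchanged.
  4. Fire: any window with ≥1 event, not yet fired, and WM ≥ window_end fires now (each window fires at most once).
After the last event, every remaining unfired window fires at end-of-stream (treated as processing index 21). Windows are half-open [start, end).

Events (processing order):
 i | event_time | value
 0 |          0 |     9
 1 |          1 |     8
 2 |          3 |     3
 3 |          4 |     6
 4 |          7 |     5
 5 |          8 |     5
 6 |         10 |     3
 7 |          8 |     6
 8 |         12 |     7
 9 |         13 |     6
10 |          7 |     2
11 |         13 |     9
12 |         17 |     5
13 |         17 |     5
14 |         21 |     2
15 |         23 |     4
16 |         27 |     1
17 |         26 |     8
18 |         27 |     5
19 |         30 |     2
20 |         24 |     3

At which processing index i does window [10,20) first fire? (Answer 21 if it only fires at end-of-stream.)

i=0 t=0 v=9: → [0,10); WM=−∞
i=1 t=1 v=8: → [0,10); WM=−∞
i=2 t=3 v=3: → [0,10); WM=3
i=3 t=4 v=6: → [0,10); WM=3
i=4 t=7 v=5: → [0,10); WM=3
i=5 t=8 v=5: → [0,10); WM=8
i=6 t=10 v=3: → [10,20); WM=8
i=7 t=8 v=6: → [0,10); WM=8
i=8 t=12 v=7: → [10,20); WM=12; [0,10) fires=5
i=9 t=13 v=6: → [10,20); WM=12
i=10 t=7 v=2: DROP (t<12-0); WM=12
i=11 t=13 v=9: → [10,20); WM=13
i=12 t=17 v=5: → [10,20); WM=13
i=13 t=17 v=5: → [10,20); WM=13
i=14 t=21 v=2: → [20,30); WM=21; [10,20) fires=5
i=15 t=23 v=4: → [20,30); WM=21
i=16 t=27 v=1: → [20,30); WM=21
i=17 t=26 v=8: → [20,30); WM=27
i=18 t=27 v=5: → [20,30); WM=27
i=19 t=30 v=2: → [30,40); WM=27
i=20 t=24 v=3: DROP (t<27-0); WM=30; [20,30) fires=5

14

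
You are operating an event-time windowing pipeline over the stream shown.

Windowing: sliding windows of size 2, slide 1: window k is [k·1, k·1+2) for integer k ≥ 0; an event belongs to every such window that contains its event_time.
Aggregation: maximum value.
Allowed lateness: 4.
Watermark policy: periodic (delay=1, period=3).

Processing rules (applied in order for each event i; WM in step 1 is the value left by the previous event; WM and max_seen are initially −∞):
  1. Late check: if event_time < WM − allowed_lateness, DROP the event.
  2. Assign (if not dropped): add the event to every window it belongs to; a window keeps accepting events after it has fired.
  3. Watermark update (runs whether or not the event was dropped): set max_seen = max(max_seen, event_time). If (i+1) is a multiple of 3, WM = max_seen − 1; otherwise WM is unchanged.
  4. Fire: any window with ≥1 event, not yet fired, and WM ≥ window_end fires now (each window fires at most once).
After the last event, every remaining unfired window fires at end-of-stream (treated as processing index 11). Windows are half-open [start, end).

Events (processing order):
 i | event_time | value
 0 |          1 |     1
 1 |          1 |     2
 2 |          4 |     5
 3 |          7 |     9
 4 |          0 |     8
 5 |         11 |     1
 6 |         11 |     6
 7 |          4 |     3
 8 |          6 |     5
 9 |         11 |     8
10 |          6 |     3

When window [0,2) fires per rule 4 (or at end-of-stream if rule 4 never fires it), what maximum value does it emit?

i=0 t=1 v=1: → [1,3),[0,2); WM=−∞
i=1 t=1 v=2: → [1,3),[0,2); WM=−∞
i=2 t=4 v=5: → [4,6),[3,5); WM=3; [0,2) fires=2 [1,3) fires=2
i=3 t=7 v=9: → [7,9),[6,8); WM=3
i=4 t=0 v=8: → [0,2); WM=3
i=5 t=11 v=1: → [11,13),[10,12); WM=10; [3,5) fires=5 [4,6) fires=5 [6,8) fires=9 [7,9) fires=9
i=6 t=11 v=6: → [11,13),[10,12); WM=10
i=7 t=4 v=3: DROP (t<10-4); WM=10
i=8 t=6 v=5: → [6,8),[5,7); WM=10; [5,7) fires=5
i=9 t=11 v=8: → [11,13),[10,12); WM=10
i=10 t=6 v=3: → [6,8),[5,7); WM=10

2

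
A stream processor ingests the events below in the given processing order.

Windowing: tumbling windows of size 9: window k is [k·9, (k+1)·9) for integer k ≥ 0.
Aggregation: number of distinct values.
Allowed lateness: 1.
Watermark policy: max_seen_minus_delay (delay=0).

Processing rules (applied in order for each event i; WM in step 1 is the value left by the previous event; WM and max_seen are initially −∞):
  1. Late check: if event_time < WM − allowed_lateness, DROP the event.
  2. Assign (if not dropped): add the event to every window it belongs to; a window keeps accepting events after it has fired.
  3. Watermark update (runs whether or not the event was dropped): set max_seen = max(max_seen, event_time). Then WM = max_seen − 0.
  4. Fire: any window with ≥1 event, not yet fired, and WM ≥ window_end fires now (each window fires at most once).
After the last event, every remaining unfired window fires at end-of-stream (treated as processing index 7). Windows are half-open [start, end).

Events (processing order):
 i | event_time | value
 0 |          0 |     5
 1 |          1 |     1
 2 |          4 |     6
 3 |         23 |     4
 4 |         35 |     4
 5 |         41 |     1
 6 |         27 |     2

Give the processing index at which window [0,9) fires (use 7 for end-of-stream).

3

i=0 t=0 v=5: → [0,9); WM=0
i=1 t=1 v=1: → [0,9); WM=1
i=2 t=4 v=6: → [0,9); WM=4
i=3 t=23 v=4: → [18,27); WM=23; [0,9) fires=3
i=4 t=35 v=4: → [27,36); WM=35; [18,27) fires=1
i=5 t=41 v=1: → [36,45); WM=41; [27,36) fires=1
i=6 t=27 v=2: DROP (t<41-1); WM=41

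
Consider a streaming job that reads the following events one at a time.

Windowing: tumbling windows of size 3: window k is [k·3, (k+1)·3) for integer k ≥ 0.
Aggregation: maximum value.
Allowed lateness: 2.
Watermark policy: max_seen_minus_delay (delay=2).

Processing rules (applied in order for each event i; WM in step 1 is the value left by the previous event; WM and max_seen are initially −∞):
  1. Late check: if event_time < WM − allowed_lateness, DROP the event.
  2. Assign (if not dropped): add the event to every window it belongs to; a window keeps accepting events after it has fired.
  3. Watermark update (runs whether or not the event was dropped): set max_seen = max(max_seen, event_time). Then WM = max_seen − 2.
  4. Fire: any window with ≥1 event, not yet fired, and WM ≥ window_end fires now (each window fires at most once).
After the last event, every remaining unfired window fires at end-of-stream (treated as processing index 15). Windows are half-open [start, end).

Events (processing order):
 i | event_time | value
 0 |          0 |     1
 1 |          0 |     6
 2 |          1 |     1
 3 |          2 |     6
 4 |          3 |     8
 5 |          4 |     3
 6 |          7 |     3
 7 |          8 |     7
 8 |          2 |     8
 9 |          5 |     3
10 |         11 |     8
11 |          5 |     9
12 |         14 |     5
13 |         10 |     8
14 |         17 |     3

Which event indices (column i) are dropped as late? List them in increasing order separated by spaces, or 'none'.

i=0 t=0 v=1: → [0,3); WM=-2
i=1 t=0 v=6: → [0,3); WM=-2
i=2 t=1 v=1: → [0,3); WM=-1
i=3 t=2 v=6: → [0,3); WM=0
i=4 t=3 v=8: → [3,6); WM=1
i=5 t=4 v=3: → [3,6); WM=2
i=6 t=7 v=3: → [6,9); WM=5; [0,3) fires=6
i=7 t=8 v=7: → [6,9); WM=6; [3,6) fires=8
i=8 t=2 v=8: DROP (t<6-2); WM=6
i=9 t=5 v=3: → [3,6); WM=6
i=10 t=11 v=8: → [9,12); WM=9; [6,9) fires=7
i=11 t=5 v=9: DROP (t<9-2); WM=9
i=12 t=14 v=5: → [12,15); WM=12; [9,12) fires=8
i=13 t=10 v=8: → [9,12); WM=12
i=14 t=17 v=3: → [15,18); WM=15; [12,15) fires=5

8 11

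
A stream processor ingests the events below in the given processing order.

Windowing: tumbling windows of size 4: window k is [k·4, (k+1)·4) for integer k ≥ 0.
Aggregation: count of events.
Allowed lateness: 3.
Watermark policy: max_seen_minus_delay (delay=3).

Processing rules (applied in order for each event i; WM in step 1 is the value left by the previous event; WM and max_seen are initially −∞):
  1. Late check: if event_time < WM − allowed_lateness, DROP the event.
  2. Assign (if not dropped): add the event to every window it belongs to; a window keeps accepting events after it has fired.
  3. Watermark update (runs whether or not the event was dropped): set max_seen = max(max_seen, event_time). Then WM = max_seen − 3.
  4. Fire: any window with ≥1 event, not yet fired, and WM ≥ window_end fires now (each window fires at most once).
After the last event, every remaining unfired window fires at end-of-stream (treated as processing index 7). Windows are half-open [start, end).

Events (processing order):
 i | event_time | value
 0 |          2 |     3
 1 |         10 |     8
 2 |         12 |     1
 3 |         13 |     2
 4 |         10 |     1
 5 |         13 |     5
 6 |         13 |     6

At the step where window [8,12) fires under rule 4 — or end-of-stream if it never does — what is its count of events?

2

i=0 t=2 v=3: → [0,4); WM=-1
i=1 t=10 v=8: → [8,12); WM=7; [0,4) fires=1
i=2 t=12 v=1: → [12,16); WM=9
i=3 t=13 v=2: → [12,16); WM=10
i=4 t=10 v=1: → [8,12); WM=10
i=5 t=13 v=5: → [12,16); WM=10
i=6 t=13 v=6: → [12,16); WM=10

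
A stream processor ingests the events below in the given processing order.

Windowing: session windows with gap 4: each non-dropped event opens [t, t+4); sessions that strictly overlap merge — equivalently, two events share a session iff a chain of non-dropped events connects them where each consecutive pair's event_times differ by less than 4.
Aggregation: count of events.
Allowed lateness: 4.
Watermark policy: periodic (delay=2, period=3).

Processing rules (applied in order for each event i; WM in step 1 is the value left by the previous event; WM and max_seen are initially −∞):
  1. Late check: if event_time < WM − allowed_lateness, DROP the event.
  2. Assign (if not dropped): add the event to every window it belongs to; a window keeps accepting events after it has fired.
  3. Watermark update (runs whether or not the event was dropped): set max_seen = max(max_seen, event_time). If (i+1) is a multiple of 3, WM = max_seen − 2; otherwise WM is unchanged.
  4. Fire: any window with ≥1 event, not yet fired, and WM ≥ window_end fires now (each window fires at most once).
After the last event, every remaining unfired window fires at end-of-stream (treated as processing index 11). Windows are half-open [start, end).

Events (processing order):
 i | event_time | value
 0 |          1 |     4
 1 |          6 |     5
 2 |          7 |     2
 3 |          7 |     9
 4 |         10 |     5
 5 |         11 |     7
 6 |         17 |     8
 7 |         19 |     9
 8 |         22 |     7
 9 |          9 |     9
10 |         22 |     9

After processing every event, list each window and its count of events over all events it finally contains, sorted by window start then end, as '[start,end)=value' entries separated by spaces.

i=0 t=1 v=4: → [1,5); WM=−∞
i=1 t=6 v=5: → [6,10); WM=−∞
i=2 t=7 v=2: → [6,11); WM=5
i=3 t=7 v=9: → [6,11); WM=5
i=4 t=10 v=5: → [6,14); WM=5
i=5 t=11 v=7: → [6,15); WM=9
i=6 t=17 v=8: → [17,21); WM=9
i=7 t=19 v=9: → [17,23); WM=9
i=8 t=22 v=7: → [17,26); WM=20
i=9 t=9 v=9: DROP (t<20-4); WM=20
i=10 t=22 v=9: → [17,26); WM=20

[1,5)=1 [6,15)=5 [17,26)=4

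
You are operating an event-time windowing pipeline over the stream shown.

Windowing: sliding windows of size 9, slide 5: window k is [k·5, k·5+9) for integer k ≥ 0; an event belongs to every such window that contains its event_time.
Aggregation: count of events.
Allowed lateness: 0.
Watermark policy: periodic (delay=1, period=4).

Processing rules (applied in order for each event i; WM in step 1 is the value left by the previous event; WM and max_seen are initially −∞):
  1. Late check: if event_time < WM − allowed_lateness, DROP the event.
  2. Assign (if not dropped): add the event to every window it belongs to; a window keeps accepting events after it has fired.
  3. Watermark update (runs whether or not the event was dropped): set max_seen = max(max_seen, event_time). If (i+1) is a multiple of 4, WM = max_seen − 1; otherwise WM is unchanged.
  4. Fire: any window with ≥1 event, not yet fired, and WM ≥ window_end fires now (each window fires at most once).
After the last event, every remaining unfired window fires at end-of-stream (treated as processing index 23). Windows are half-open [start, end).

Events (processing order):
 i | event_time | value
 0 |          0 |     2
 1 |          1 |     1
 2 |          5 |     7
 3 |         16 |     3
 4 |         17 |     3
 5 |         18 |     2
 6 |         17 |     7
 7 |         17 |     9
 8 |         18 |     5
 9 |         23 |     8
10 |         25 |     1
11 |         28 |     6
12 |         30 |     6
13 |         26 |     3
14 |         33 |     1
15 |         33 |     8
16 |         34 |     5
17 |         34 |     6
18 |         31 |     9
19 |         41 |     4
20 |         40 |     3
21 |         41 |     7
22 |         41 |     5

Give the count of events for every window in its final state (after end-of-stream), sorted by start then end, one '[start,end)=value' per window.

[0,9)=3 [5,14)=1 [10,19)=6 [15,24)=7 [20,29)=3 [25,34)=5 [30,39)=5 [35,44)=4 [40,49)=4

i=0 t=0 v=2: → [0,9); WM=−∞
i=1 t=1 v=1: → [0,9); WM=−∞
i=2 t=5 v=7: → [5,14),[0,9); WM=−∞
i=3 t=16 v=3: → [15,24),[10,19); WM=15; [0,9) fires=3 [5,14) fires=1
i=4 t=17 v=3: → [15,24),[10,19); WM=15
i=5 t=18 v=2: → [15,24),[10,19); WM=15
i=6 t=17 v=7: → [15,24),[10,19); WM=15
i=7 t=17 v=9: → [15,24),[10,19); WM=17
i=8 t=18 v=5: → [15,24),[10,19); WM=17
i=9 t=23 v=8: → [20,29),[15,24); WM=17
i=10 t=25 v=1: → [25,34),[20,29); WM=17
i=11 t=28 v=6: → [25,34),[20,29); WM=27; [10,19) fires=6 [15,24) fires=7
i=12 t=30 v=6: → [30,39),[25,34); WM=27
i=13 t=26 v=3: DROP (t<27-0); WM=27
i=14 t=33 v=1: → [30,39),[25,34); WM=27
i=15 t=33 v=8: → [30,39),[25,34); WM=32; [20,29) fires=3
i=16 t=34 v=5: → [30,39); WM=32
i=17 t=34 v=6: → [30,39); WM=32
i=18 t=31 v=9: DROP (t<32-0); WM=32
i=19 t=41 v=4: → [40,49),[35,44); WM=40; [25,34) fires=5 [30,39) fires=5
i=20 t=40 v=3: → [40,49),[35,44); WM=40
i=21 t=41 v=7: → [40,49),[35,44); WM=40
i=22 t=41 v=5: → [40,49),[35,44); WM=40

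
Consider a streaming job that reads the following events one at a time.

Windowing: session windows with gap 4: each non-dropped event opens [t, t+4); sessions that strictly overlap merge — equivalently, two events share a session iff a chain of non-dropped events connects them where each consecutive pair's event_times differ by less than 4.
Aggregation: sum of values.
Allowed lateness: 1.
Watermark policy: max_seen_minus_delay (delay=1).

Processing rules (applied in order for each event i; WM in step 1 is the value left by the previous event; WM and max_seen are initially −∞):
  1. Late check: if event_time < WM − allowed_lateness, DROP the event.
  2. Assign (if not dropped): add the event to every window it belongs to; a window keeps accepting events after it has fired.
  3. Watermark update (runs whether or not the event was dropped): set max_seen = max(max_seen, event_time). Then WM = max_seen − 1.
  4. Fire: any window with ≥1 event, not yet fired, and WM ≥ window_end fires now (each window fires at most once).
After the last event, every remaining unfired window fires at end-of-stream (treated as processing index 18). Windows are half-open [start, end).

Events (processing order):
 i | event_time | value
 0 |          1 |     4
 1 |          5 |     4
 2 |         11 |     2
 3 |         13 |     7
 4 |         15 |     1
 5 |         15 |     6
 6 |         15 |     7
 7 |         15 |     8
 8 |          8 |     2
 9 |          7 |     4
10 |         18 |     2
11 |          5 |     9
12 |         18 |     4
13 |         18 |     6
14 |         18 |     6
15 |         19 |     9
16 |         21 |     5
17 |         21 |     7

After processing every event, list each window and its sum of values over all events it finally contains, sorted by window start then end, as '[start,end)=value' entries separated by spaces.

[1,5)=4 [5,9)=4 [11,25)=70

i=0 t=1 v=4: → [1,5); WM=0
i=1 t=5 v=4: → [5,9); WM=4
i=2 t=11 v=2: → [11,15); WM=10
i=3 t=13 v=7: → [11,17); WM=12
i=4 t=15 v=1: → [11,19); WM=14
i=5 t=15 v=6: → [11,19); WM=14
i=6 t=15 v=7: → [11,19); WM=14
i=7 t=15 v=8: → [11,19); WM=14
i=8 t=8 v=2: DROP (t<14-1); WM=14
i=9 t=7 v=4: DROP (t<14-1); WM=14
i=10 t=18 v=2: → [11,22); WM=17
i=11 t=5 v=9: DROP (t<17-1); WM=17
i=12 t=18 v=4: → [11,22); WM=17
i=13 t=18 v=6: → [11,22); WM=17
i=14 t=18 v=6: → [11,22); WM=17
i=15 t=19 v=9: → [11,23); WM=18
i=16 t=21 v=5: → [11,25); WM=20
i=17 t=21 v=7: → [11,25); WM=20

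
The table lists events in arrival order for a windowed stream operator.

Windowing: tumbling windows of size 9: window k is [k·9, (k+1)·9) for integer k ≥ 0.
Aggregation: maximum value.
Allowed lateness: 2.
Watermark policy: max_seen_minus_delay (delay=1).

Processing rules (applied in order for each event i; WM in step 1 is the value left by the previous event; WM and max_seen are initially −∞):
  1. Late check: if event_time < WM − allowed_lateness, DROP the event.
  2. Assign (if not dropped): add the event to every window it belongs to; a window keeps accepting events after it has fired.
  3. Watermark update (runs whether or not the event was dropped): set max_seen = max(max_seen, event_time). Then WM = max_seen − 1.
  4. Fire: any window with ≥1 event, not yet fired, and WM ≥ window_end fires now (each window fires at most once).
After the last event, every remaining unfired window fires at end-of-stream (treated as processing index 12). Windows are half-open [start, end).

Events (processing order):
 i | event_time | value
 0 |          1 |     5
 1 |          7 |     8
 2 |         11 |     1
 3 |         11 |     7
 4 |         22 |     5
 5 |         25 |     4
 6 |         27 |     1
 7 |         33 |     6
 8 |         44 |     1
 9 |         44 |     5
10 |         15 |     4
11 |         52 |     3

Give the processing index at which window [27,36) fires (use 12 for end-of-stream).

i=0 t=1 v=5: → [0,9); WM=0
i=1 t=7 v=8: → [0,9); WM=6
i=2 t=11 v=1: → [9,18); WM=10; [0,9) fires=8
i=3 t=11 v=7: → [9,18); WM=10
i=4 t=22 v=5: → [18,27); WM=21; [9,18) fires=7
i=5 t=25 v=4: → [18,27); WM=24
i=6 t=27 v=1: → [27,36); WM=26
i=7 t=33 v=6: → [27,36); WM=32; [18,27) fires=5
i=8 t=44 v=1: → [36,45); WM=43; [27,36) fires=6
i=9 t=44 v=5: → [36,45); WM=43
i=10 t=15 v=4: DROP (t<43-2); WM=43
i=11 t=52 v=3: → [45,54); WM=51; [36,45) fires=5

8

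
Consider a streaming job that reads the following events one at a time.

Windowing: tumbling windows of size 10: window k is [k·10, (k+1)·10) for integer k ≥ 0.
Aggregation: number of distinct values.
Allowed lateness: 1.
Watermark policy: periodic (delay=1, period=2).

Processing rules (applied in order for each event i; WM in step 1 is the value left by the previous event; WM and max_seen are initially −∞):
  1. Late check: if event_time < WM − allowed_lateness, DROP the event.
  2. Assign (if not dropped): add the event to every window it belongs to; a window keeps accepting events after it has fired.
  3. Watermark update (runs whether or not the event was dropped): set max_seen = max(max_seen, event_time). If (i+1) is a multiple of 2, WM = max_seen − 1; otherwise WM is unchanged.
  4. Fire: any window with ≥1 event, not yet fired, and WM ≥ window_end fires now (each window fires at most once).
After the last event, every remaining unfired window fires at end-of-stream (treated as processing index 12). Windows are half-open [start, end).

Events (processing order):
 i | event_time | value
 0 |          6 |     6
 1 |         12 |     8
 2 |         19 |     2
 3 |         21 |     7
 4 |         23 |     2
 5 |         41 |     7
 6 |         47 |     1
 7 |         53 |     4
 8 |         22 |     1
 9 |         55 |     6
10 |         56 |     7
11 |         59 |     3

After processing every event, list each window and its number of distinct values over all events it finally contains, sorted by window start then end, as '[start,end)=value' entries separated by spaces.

i=0 t=6 v=6: → [0,10); WM=−∞
i=1 t=12 v=8: → [10,20); WM=11; [0,10) fires=1
i=2 t=19 v=2: → [10,20); WM=11
i=3 t=21 v=7: → [20,30); WM=20; [10,20) fires=2
i=4 t=23 v=2: → [20,30); WM=20
i=5 t=41 v=7: → [40,50); WM=40; [20,30) fires=2
i=6 t=47 v=1: → [40,50); WM=40
i=7 t=53 v=4: → [50,60); WM=52; [40,50) fires=2
i=8 t=22 v=1: DROP (t<52-1); WM=52
i=9 t=55 v=6: → [50,60); WM=54
i=10 t=56 v=7: → [50,60); WM=54
i=11 t=59 v=3: → [50,60); WM=58

[0,10)=1 [10,20)=2 [20,30)=2 [40,50)=2 [50,60)=4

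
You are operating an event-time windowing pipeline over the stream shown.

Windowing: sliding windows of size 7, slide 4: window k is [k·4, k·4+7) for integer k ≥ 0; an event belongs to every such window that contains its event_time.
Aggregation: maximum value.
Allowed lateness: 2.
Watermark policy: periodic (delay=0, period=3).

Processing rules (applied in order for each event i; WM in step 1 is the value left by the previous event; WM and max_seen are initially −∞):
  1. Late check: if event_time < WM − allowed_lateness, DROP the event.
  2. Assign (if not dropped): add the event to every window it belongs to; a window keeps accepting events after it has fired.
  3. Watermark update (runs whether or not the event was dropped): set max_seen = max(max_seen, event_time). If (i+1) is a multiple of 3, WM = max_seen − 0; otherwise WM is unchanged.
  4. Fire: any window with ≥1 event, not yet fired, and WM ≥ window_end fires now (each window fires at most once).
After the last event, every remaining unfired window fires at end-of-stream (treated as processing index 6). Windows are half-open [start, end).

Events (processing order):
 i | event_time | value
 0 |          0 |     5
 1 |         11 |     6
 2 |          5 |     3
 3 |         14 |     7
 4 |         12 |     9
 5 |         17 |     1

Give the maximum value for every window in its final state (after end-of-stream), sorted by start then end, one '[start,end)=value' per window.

[0,7)=5 [4,11)=3 [8,15)=9 [12,19)=9 [16,23)=1

i=0 t=0 v=5: → [0,7); WM=−∞
i=1 t=11 v=6: → [8,15); WM=−∞
i=2 t=5 v=3: → [4,11),[0,7); WM=11; [0,7) fires=5 [4,11) fires=3
i=3 t=14 v=7: → [12,19),[8,15); WM=11
i=4 t=12 v=9: → [12,19),[8,15); WM=11
i=5 t=17 v=1: → [16,23),[12,19); WM=17; [8,15) fires=9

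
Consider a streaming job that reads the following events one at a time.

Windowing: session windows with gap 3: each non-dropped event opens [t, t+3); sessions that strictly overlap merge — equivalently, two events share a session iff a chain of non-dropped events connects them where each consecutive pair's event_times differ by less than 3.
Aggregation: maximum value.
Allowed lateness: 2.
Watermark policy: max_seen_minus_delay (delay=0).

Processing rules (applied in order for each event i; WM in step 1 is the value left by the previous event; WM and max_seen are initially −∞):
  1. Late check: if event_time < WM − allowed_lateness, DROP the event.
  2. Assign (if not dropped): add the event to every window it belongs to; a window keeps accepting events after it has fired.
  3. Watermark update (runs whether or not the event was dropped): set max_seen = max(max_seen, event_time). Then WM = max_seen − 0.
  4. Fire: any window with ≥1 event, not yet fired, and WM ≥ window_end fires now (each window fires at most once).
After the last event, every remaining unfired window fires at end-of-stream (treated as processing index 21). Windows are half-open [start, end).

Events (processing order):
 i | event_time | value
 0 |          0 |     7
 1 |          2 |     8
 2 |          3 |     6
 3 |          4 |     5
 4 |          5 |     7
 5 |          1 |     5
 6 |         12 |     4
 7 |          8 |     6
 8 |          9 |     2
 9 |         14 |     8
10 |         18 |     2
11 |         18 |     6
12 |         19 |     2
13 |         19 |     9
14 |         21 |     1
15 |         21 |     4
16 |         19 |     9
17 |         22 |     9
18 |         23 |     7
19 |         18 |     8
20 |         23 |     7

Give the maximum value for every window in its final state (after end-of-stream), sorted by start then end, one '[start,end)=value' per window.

i=0 t=0 v=7: → [0,3); WM=0
i=1 t=2 v=8: → [0,5); WM=2
i=2 t=3 v=6: → [0,6); WM=3
i=3 t=4 v=5: → [0,7); WM=4
i=4 t=5 v=7: → [0,8); WM=5
i=5 t=1 v=5: DROP (t<5-2); WM=5
i=6 t=12 v=4: → [12,15); WM=12
i=7 t=8 v=6: DROP (t<12-2); WM=12
i=8 t=9 v=2: DROP (t<12-2); WM=12
i=9 t=14 v=8: → [12,17); WM=14
i=10 t=18 v=2: → [18,21); WM=18
i=11 t=18 v=6: → [18,21); WM=18
i=12 t=19 v=2: → [18,22); WM=19
i=13 t=19 v=9: → [18,22); WM=19
i=14 t=21 v=1: → [18,24); WM=21
i=15 t=21 v=4: → [18,24); WM=21
i=16 t=19 v=9: → [18,24); WM=21
i=17 t=22 v=9: → [18,25); WM=22
i=18 t=23 v=7: → [18,26); WM=23
i=19 t=18 v=8: DROP (t<23-2); WM=23
i=20 t=23 v=7: → [18,26); WM=23

[0,8)=8 [12,17)=8 [18,26)=9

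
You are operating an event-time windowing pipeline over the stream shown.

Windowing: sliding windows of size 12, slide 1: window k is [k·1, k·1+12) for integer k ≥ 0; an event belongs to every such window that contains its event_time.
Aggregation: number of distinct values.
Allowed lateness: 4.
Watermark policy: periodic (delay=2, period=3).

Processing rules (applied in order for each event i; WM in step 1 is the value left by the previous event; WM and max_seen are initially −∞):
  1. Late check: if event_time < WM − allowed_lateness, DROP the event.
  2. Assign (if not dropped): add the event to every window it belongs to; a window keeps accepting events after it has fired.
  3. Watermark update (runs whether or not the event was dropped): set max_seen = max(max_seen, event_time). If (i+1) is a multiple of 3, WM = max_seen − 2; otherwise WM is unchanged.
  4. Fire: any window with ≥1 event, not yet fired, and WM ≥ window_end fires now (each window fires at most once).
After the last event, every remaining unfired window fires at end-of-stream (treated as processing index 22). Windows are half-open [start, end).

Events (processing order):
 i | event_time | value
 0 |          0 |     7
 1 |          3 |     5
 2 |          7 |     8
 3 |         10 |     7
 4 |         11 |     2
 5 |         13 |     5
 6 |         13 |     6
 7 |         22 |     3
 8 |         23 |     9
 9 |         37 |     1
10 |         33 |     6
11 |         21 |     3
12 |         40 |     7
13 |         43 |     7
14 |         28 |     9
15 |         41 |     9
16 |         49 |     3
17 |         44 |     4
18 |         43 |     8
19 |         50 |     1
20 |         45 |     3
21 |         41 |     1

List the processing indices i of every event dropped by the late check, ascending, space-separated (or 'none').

i=0 t=0 v=7: → [0,12); WM=−∞
i=1 t=3 v=5: → [3,15),[2,14),[1,13),[0,12); WM=−∞
i=2 t=7 v=8: → [7,19),[6,18),[5,17),[4,16),[3,15),[2,14),[1,13),[0,12); WM=5
i=3 t=10 v=7: → [10,22),[9,21),[8,20),[7,19),[6,18),[5,17),[4,16),[3,15),[2,14),[1,13),[0,12); WM=5
i=4 t=11 v=2: → [11,23),[10,22),[9,21),[8,20),[7,19),[6,18),[5,17),[4,16),[3,15),[2,14),[1,13),[0,12); WM=5
i=5 t=13 v=5: → [13,25),[12,24),[11,23),[10,22),[9,21),[8,20),[7,19),[6,18),[5,17),[4,16),[3,15),[2,14); WM=11
i=6 t=13 v=6: → [13,25),[12,24),[11,23),[10,22),[9,21),[8,20),[7,19),[6,18),[5,17),[4,16),[3,15),[2,14); WM=11
i=7 t=22 v=3: → [22,34),[21,33),[20,32),[19,31),[18,30),[17,29),[16,28),[15,27),[14,26),[13,25),[12,24),[11,23); WM=11
i=8 t=23 v=9: → [23,35),[22,34),[21,33),[20,32),[19,31),[18,30),[17,29),[16,28),[15,27),[14,26),[13,25),[12,24); WM=21; [0,12) fires=4 [1,13) fires=4 [2,14) fires=5 [3,15) fires=5 [4,16) fires=5 [5,17) fires=5 [6,18) fires=5 [7,19) fires=5 [8,20) fires=4 [9,21) fires=4
i=9 t=37 v=1: → [37,49),[36,48),[35,47),[34,46),[33,45),[32,44),[31,43),[30,42),[29,41),[28,40),[27,39),[26,38); WM=21
i=10 t=33 v=6: → [33,45),[32,44),[31,43),[30,42),[29,41),[28,40),[27,39),[26,38),[25,37),[24,36),[23,35),[22,34); WM=21
i=11 t=21 v=3: → [21,33),[20,32),[19,31),[18,30),[17,29),[16,28),[15,27),[14,26),[13,25),[12,24),[11,23),[10,22); WM=35; [10,22) fires=5 [11,23) fires=4 [12,24) fires=4 [13,25) fires=4 [14,26) fires=2 [15,27) fires=2 [16,28) fires=2 [17,29) fires=2 [18,30) fires=2 [19,31) fires=2 [20,32) fires=2 [21,33) fires=2 [22,34) fires=3 [23,35) fires=2
i=12 t=40 v=7: → [40,52),[39,51),[38,50),[37,49),[36,48),[35,47),[34,46),[33,45),[32,44),[31,43),[30,42),[29,41); WM=35
i=13 t=43 v=7: → [43,55),[42,54),[41,53),[40,52),[39,51),[38,50),[37,49),[36,48),[35,47),[34,46),[33,45),[32,44); WM=35
i=14 t=28 v=9: DROP (t<35-4); WM=41; [24,36) fires=1 [25,37) fires=1 [26,38) fires=2 [27,39) fires=2 [28,40) fires=2 [29,41) fires=3
i=15 t=41 v=9: → [41,53),[40,52),[39,51),[38,50),[37,49),[36,48),[35,47),[34,46),[33,45),[32,44),[31,43),[30,42); WM=41
i=16 t=49 v=3: → [49,61),[48,60),[47,59),[46,58),[45,57),[44,56),[43,55),[42,54),[41,53),[40,52),[39,51),[38,50); WM=41
i=17 t=44 v=4: → [44,56),[43,55),[42,54),[41,53),[40,52),[39,51),[38,50),[37,49),[36,48),[35,47),[34,46),[33,45); WM=47; [30,42) fires=4 [31,43) fires=4 [32,44) fires=4 [33,45) fires=5 [34,46) fires=4 [35,47) fires=4
i=18 t=43 v=8: → [43,55),[42,54),[41,53),[40,52),[39,51),[38,50),[37,49),[36,48),[35,47),[34,46),[33,45),[32,44); WM=47
i=19 t=50 v=1: → [50,62),[49,61),[48,60),[47,59),[46,58),[45,57),[44,56),[43,55),[42,54),[41,53),[40,52),[39,51); WM=47
i=20 t=45 v=3: → [45,57),[44,56),[43,55),[42,54),[41,53),[40,52),[39,51),[38,50),[37,49),[36,48),[35,47),[34,46); WM=48; [36,48) fires=6
i=21 t=41 v=1: DROP (t<48-4); WM=48

14 21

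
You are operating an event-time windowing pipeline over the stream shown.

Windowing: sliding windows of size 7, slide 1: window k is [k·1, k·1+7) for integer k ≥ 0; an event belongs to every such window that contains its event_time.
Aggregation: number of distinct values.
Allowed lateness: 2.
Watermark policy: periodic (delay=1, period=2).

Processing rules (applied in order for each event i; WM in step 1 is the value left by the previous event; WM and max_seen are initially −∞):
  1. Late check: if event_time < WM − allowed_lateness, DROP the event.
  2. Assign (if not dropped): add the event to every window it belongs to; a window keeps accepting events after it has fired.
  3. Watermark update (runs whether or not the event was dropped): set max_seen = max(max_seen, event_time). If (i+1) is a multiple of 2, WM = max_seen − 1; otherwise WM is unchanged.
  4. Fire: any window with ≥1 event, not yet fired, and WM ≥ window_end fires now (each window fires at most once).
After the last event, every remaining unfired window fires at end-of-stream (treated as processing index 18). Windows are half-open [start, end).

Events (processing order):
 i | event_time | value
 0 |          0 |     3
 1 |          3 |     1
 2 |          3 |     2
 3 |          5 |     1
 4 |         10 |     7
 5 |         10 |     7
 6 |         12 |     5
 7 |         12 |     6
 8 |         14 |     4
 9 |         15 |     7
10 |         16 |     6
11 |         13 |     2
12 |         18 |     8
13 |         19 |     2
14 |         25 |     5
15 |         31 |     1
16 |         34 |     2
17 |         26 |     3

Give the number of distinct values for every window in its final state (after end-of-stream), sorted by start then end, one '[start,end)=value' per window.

i=0 t=0 v=3: → [0,7); WM=−∞
i=1 t=3 v=1: → [3,10),[2,9),[1,8),[0,7); WM=2
i=2 t=3 v=2: → [3,10),[2,9),[1,8),[0,7); WM=2
i=3 t=5 v=1: → [5,12),[4,11),[3,10),[2,9),[1,8),[0,7); WM=4
i=4 t=10 v=7: → [10,17),[9,16),[8,15),[7,14),[6,13),[5,12),[4,11); WM=4
i=5 t=10 v=7: → [10,17),[9,16),[8,15),[7,14),[6,13),[5,12),[4,11); WM=9; [0,7) fires=3 [1,8) fires=2 [2,9) fires=2
i=6 t=12 v=5: → [12,19),[11,18),[10,17),[9,16),[8,15),[7,14),[6,13); WM=9
i=7 t=12 v=6: → [12,19),[11,18),[10,17),[9,16),[8,15),[7,14),[6,13); WM=11; [3,10) fires=2 [4,11) fires=2
i=8 t=14 v=4: → [14,21),[13,20),[12,19),[11,18),[10,17),[9,16),[8,15); WM=11
i=9 t=15 v=7: → [15,22),[14,21),[13,20),[12,19),[11,18),[10,17),[9,16); WM=14; [5,12) fires=2 [6,13) fires=3 [7,14) fires=3
i=10 t=16 v=6: → [16,23),[15,22),[14,21),[13,20),[12,19),[11,18),[10,17); WM=14
i=11 t=13 v=2: → [13,20),[12,19),[11,18),[10,17),[9,16),[8,15),[7,14); WM=15; [8,15) fires=5
i=12 t=18 v=8: → [18,25),[17,24),[16,23),[15,22),[14,21),[13,20),[12,19); WM=15
i=13 t=19 v=2: → [19,26),[18,25),[17,24),[16,23),[15,22),[14,21),[13,20); WM=18; [9,16) fires=5 [10,17) fires=5 [11,18) fires=5
i=14 t=25 v=5: → [25,32),[24,31),[23,30),[22,29),[21,28),[20,27),[19,26); WM=18
i=15 t=31 v=1: → [31,38),[30,37),[29,36),[28,35),[27,34),[26,33),[25,32); WM=30; [12,19) fires=6 [13,20) fires=5 [14,21) fires=5 [15,22) fires=4 [16,23) fires=3 [17,24) fires=2 [18,25) fires=2 [19,26) fires=2 [20,27) fires=1 [21,28) fires=1 [22,29) fires=1 [23,30) fires=1
i=16 t=34 v=2: → [34,41),[33,40),[32,39),[31,38),[30,37),[29,36),[28,35); WM=30
i=17 t=26 v=3: DROP (t<30-2); WM=33; [24,31) fires=1 [25,32) fires=2 [26,33) fires=1

[0,7)=3 [1,8)=2 [2,9)=2 [3,10)=2 [4,11)=2 [5,12)=2 [6,13)=3 [7,14)=4 [8,15)=5 [9,16)=5 [10,17)=5 [11,18)=5 [12,19)=6 [13,20)=5 [14,21)=5 [15,22)=4 [16,23)=3 [17,24)=2 [18,25)=2 [19,26)=2 [20,27)=1 [21,28)=1 [22,29)=1 [23,30)=1 [24,31)=1 [25,32)=2 [26,33)=1 [27,34)=1 [28,35)=2 [29,36)=2 [30,37)=2 [31,38)=2 [32,39)=1 [33,40)=1 [34,41)=1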